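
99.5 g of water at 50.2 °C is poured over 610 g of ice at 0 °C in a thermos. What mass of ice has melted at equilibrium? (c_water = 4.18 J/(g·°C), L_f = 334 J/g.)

m_melted ≈ 62.5 g

Heat available from the water dropping to 0 °C: 99.5×4.18×50.2 = 20879 J.
Fully melting the ice requires m_ice L_f = 610×334 = 203740 J.
Since 20879 < 203740 J, not all the ice melts; equilibrium is at 0 °C.
m_melt = 20879 / L_f = 62.51 g.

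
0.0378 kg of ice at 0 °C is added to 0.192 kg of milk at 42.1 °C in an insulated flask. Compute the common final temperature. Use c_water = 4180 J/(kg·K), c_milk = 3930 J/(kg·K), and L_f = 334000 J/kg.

Setting the total heat transfer to zero:
fusion: m_ice L_f = 0.0378·334000 = 12625; meltwater 0→T: 0.0378·4180·T = 158 T; milk cools: 0.192·3930·(T − 42.1) = 754.56(T − 42.1)
912.56 T = 31767 − 12625 = 19142
T ≈ 20.98 °C. Since T > 0 °C, the all-ice-melts assumption holds.

T_f ≈ 21.0 °C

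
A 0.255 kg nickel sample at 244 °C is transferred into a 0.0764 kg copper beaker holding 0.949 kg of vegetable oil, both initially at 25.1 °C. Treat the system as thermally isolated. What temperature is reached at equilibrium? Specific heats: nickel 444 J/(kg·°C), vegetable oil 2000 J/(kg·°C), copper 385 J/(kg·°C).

Conservation of energy gives ΣQ = 0:
0.255×444×(T − 244) + 0.949×2000×(T − 25.1) + 0.0764×385×(T − 25.1) = 0
113.22(T − 244) + 1898(T − 25.1) + 29.41(T − 25.1) = 0
2040.6 T = 76004
T = 76004/2040.6 ≈ 37.25 °C

T_f ≈ 37.2 °C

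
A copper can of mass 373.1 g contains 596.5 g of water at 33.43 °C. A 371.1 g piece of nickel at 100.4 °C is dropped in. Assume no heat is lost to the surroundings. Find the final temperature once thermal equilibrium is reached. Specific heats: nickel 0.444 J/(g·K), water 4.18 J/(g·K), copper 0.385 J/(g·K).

T_f ≈ 37.4 °C

Setting the total heat transfer to zero:
371.1*0.444*(T − 100.4) + 596.5*4.18*(T − 33.43) + 373.1*0.385*(T − 33.43) = 0
164.77(T − 100.4) + 2493.4(T − 33.43) + 143.64(T − 33.43) = 0
2801.8 T = 104698
T ≈ 37.37 °C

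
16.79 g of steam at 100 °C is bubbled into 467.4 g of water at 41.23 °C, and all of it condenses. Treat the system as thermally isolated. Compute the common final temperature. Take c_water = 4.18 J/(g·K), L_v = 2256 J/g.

T_f ≈ 62.0 °C

Energy balance with sensible and latent terms:
condense steam: −16.79×2256 = −37878
  condensed water 100 °C→T: 70.18(T − 100)
  water warms: 467.4×4.18×(T − 41.23) = 1953.7(T − 41.23)
2023.9 T = 37878 + 7018.2 + 80552 = 125449
T ≈ 61.98 °C, under the boiling point, so the assumption holds.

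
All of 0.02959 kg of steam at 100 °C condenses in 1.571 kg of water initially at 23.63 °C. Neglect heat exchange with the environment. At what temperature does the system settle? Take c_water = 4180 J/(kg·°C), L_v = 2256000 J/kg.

Net heat exchanged in the isolated system is zero:
latent heat released on condensation: 0.02959×2256000 = 66755; condensate cools 100→T: 0.02959×4180×(T − 100) = 123.69(T − 100); original water: 6566.8(T − 23.63)
6690.5 T = 66755 + 12369 + 155173 = 234297
T ≈ 35.02 °C, under the boiling point, so the assumption holds.

T_f ≈ 35.0 °C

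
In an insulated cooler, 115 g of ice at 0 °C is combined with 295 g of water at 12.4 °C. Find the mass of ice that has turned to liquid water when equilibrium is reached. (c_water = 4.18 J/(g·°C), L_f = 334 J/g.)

m_melted ≈ 45.8 g

Cooling the water to 0 °C releases 295×4.18×12.4 = 15290 J.
Fully melting the ice requires m_ice L_f = 115×334 = 38410 J.
Since 15290 < 38410 J, not all the ice melts; equilibrium is at 0 °C.
m_melted×334 = 15290  ⇒  m_melted ≈ 45.78 g.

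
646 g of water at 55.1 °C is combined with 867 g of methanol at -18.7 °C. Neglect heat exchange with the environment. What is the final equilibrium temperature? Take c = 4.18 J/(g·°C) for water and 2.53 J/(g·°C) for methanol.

|Q_water| = |Q_methanol|:
646·4.18·(55.1 − T) = 867·2.53·(T − (-18.7))
2700.3(55.1 − T) = 2193.5(T − (-18.7))
4893.8 T = 107767  ⇒  T ≈ 22.02 °C

T_f ≈ 22.0 °C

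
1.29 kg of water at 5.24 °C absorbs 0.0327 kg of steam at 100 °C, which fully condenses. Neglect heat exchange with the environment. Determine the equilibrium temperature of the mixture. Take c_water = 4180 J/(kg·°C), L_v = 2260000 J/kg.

Let T be the final temperature. ΣQ_i = 0:
steam→water at 100 °C releases m L_v = 0.0327×2260000 = 73902; condensate cools 100→T: 0.0327×4180×(T − 100) = 136.69(T − 100); water warms: 1.29×4180×(T − 5.24) = 5392.2(T − 5.24)
5528.9 T = 73902 + 13669 + 28255 = 115826
T ≈ 20.95 °C, under the boiling point, so the assumption holds.

T_f ≈ 20.9 °C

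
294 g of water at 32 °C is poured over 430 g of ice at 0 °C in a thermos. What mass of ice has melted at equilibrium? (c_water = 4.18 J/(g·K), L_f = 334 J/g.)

Heat available from the water dropping to 0 °C: 294×4.18×32 = 39325 J.
To melt every bit of ice: 430×334 = 143620 J.
39325 J < 143620 J, so only part of the ice melts and the system sits at 0 °C.
Mass melted = 39325/334 ≈ 117.7 g.

m_melted ≈ 118 g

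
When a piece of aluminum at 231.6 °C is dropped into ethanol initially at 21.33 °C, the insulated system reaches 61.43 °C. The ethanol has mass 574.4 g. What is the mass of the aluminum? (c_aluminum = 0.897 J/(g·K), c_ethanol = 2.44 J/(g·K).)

m ≈ 368 g

Conservation of energy gives ΣQ = 0:
m×0.897×(61.43 − 231.6) + 574.4×2.44×(61.43 − 21.33) = 0
-152.64 m = -56202
m = -56202/-152.64 ≈ 368.2 g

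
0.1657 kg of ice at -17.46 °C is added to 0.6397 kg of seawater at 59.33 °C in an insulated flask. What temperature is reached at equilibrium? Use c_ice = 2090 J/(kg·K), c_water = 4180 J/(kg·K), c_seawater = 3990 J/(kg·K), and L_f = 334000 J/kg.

Energy balance with sensible and latent terms:
ice -17.46→0 °C: 0.1657·2090·17.46 = 6046.6
  fusion: m_ice L_f = 0.1657·334000 = 55344
  warm the meltwater: 692.63 T
  seawater: 2552.4(T − 59.33)
3245 T = 151434 − 61390 = 90044
T ≈ 27.75 °C (positive, so assuming full melt was valid).

T_f ≈ 27.7 °C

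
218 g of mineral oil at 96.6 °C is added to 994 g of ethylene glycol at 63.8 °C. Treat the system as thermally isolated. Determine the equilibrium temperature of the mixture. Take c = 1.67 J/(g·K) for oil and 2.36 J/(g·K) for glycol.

T_f ≈ 68.2 °C

Let T be the final temperature. ΣQ_i = 0:
218·1.67·(T − 96.6) + 994·2.36·(T − 63.8) = 0
(364.06 + 2345.8) T = 364.06·96.6 + 2345.8·63.8
T ≈ 68.21 °C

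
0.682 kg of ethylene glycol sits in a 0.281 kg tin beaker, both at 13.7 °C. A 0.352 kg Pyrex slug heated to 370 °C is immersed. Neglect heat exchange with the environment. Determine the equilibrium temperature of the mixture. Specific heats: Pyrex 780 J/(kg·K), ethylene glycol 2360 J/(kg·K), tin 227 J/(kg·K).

T_f ≈ 63.9 °C

Taking heat into each body as positive, Σ m c ΔT = 0:
0.352×780×(T − 370) + 0.682×2360×(T − 13.7) + 0.281×227×(T − 13.7) = 0
274.56(T − 370) + 1609.5(T − 13.7) + 63.79(T − 13.7) = 0
(274.56 + 1609.5 + 63.79) T = 274.56×370 + 1609.5×13.7 + 63.79×13.7
T = 124512/1947.9 ≈ 63.92 °C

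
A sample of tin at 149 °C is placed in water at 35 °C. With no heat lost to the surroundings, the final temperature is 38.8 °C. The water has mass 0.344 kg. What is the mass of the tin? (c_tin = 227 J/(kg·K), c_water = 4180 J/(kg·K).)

Let T be the final temperature. ΣQ_i = 0:
m×227×(38.8 − 149) + 0.344×4180×(38.8 − 35) = 0
-25015 m = -5464.1
m = -5464.1/-25015 ≈ 0.2184 kg

m ≈ 0.218 kg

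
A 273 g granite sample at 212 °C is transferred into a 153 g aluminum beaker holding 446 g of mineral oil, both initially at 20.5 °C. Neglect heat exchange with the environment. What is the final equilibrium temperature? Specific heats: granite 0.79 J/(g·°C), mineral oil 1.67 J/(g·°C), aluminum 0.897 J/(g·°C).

T_f = Σ m_i c_i T_i / Σ m_i c_i:
T_f = (215.67×212 + 744.82×20.5 + 137.24×20.5) / (215.67 + 744.82 + 137.24)
    = 63804 / 1097.7 ≈ 58.12 °C

T_f ≈ 58.1 °C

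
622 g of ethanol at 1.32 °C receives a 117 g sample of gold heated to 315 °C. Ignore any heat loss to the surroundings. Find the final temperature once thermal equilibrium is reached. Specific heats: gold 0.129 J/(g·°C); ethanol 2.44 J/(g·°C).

T_f ≈ 4.4 °C

Heat gained plus heat lost sum to zero:
117×0.129×(T − 315) + 622×2.44×(T − 1.32) = 0
(15.09 + 1517.7) T = 15.09×315 + 1517.7×1.32
T ≈ 4.41 °C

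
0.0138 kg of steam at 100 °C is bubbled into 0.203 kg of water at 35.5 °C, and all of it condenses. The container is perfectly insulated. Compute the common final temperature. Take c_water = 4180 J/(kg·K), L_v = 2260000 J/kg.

T_f ≈ 74.0 °C

Energy conservation, ΣQ = 0:
condense steam: −0.0138×2260000 = −31188
  condensed water 100 °C→T: 57.68(T − 100)
  original water: 848.54(T − 35.5)
906.22 T = 31188 + 5768.4 + 30123 = 67080
T ≈ 74.02 °C — below 100 °C, confirming all the steam condensed.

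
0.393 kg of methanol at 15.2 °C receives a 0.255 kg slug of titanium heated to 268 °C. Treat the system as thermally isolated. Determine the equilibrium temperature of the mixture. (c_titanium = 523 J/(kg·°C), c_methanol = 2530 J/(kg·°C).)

T_f ≈ 45.1 °C

Set heat shed by the hot body equal to heat absorbed by the cold body:
0.255*523*(268 − T) = 0.393*2530*(T − 15.2)
133.37(268 − T) = 994.29(T − 15.2)
1127.7 T = 50855  ⇒  T ≈ 45.10 °C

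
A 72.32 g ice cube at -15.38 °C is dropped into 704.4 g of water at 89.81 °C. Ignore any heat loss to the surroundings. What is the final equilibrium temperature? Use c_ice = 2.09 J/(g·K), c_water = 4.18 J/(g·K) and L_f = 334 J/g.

T_f ≈ 73.3 °C

Sum of m c ΔT and latent-heat terms is zero:
ice -15.38→0 °C: 72.32×2.09×15.38 = 2324.7; fusion: m_ice L_f = 72.32×334 = 24155; meltwater 0→T: 72.32×4.18×T = 302.3 T; water cools: 704.4×4.18×(T − 89.81) = 2944.4(T − 89.81)
3246.7 T = 264436 − 26480 = 237956
T ≈ 73.29 °C. Since T > 0 °C, the all-ice-melts assumption holds.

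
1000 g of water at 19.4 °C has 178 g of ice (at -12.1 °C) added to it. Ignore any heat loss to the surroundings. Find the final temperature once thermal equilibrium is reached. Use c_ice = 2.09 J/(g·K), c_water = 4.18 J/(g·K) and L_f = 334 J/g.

T_f ≈ 3.5 °C

Energy balance with sensible and latent terms:
warm ice to 0 °C: 178×2.09×(0 − (-12.1)) = 4501.4; melt ice: 178×334 = 59452; meltwater 0→T: 178×4.18×T = 744.04 T; water: 4180(T − 19.4)
4924 T = 81092 − 63953 = 17139
T ≈ 3.48 °C. Since T > 0 °C, the all-ice-melts assumption holds.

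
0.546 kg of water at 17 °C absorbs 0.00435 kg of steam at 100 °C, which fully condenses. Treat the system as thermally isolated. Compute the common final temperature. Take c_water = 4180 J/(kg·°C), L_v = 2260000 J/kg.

Energy conservation, ΣQ = 0:
condense steam: −0.00435×2260000 = −9831
  condensate cools 100→T: 0.00435×4180×(T − 100) = 18.18(T − 100)
  original water: 2282.3(T − 17)
2300.5 T = 9831 + 1818.3 + 38799 = 50448
T ≈ 21.93 °C — below 100 °C, confirming all the steam condensed.

T_f ≈ 21.9 °C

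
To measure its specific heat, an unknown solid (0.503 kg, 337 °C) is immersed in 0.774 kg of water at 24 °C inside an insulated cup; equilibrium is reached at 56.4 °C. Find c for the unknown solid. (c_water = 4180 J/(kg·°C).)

m_s c (T_s − T_f) = m_water c_water (T_f − T_0):
0.503×c×(337 − 56.4) = 0.774×4180×(56.4 − 24)
141.14 c = 104824  ⇒  c ≈ 742.7 J/(kg·°C)

c ≈ 743 J/(kg·°C)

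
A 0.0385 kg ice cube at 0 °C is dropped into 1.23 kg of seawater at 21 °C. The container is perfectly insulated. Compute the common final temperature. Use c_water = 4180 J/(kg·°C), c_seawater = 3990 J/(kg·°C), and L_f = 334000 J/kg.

Setting the total heat transfer to zero:
latent heat to melt: 0.0385×334000 = 12859; warm the meltwater: 160.93 T; seawater: 4907.7(T − 21)
5068.6 T = 103062 − 12859 = 90203
T ≈ 17.80 °C — above 0 °C, consistent with complete melting.

T_f ≈ 17.8 °C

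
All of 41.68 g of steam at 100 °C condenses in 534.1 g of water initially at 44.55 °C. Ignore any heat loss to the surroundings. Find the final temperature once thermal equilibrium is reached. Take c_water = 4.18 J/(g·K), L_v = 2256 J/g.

Let T be the final temperature. ΣQ_i = 0:
latent heat released on condensation: 41.68·2256 = 94030
  condensate cools 100→T: 41.68·4.18·(T − 100) = 174.22(T − 100)
  original water: 2232.5(T − 44.55)
2406.8 T = 94030 + 17422 + 99460 = 210912
T ≈ 87.63 °C (< 100 °C, so full condensation is consistent).

T_f ≈ 87.6 °C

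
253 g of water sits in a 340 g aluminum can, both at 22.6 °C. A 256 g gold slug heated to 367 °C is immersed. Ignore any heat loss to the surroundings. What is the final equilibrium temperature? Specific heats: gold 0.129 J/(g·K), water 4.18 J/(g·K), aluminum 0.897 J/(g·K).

Heat gained plus heat lost sum to zero:
256*0.129*(T − 367) + 253*4.18*(T − 22.6) + 340*0.897*(T − 22.6) = 0
(33.02 + 1057.5 + 304.98) T = 33.02*367 + 1057.5*22.6 + 304.98*22.6
T ≈ 30.75 °C

T_f ≈ 30.7 °C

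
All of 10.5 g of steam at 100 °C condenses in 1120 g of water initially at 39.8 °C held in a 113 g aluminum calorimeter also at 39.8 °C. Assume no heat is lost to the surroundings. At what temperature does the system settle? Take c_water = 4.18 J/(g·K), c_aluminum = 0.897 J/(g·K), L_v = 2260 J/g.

T_f ≈ 45.3 °C

Net heat exchanged in the isolated system is zero:
steam→water at 100 °C releases m L_v = 10.5·2260 = 23730
  condensed water 100 °C→T: 43.89(T − 100)
  water warms: 1120·4.18·(T − 39.8) = 4681.6(T − 39.8)
  cup: 101.36(T − 39.8)
4826.9 T = 23730 + 4389 + 190362 = 218481
T ≈ 45.26 °C, under the boiling point, so the assumption holds.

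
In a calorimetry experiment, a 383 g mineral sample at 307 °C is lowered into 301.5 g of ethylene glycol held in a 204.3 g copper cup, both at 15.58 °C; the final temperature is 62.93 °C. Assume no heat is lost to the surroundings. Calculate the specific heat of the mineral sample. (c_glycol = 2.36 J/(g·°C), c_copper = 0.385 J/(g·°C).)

c ≈ 0.4 J/(g·°C)

Net heat exchanged in the isolated system is zero:
383×c×(62.93 − 307) + 301.5×2.36×(62.93 − 15.58) + 204.3×0.385×(62.93 − 15.58) = 0
-93479 c = -37416
c = -37416/-93479 ≈ 0.4003 J/(g·°C)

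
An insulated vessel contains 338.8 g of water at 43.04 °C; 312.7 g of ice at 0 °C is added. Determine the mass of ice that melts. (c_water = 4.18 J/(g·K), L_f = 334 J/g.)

m_melted ≈ 182 g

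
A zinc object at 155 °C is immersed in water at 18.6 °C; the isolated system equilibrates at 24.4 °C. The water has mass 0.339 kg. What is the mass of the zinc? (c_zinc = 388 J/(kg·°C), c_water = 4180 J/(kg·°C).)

|Q_zinc| = |Q_water|:
m·388·(155 − 24.4) = 0.339·4180·(24.4 − 18.6)
50673 m = 8218.7  ⇒  m ≈ 0.1622 kg

m ≈ 0.162 kg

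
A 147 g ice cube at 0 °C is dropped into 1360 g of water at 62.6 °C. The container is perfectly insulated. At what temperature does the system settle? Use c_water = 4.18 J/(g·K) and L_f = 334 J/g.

T_f ≈ 48.7 °C

Energy balance with sensible and latent terms:
fusion: m_ice L_f = 147·334 = 49098; meltwater 0→T: 147·4.18·T = 614.46 T; water: 5684.8(T − 62.6)
6299.3 T = 355868 − 49098 = 306770
T ≈ 48.70 °C. Since T > 0 °C, the all-ice-melts assumption holds.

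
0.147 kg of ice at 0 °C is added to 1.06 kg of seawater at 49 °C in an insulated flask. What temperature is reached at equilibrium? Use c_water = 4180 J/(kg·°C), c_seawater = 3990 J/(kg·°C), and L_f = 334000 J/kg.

T_f ≈ 32.6 °C

Energy conservation, ΣQ = 0:
fusion: m_ice L_f = 0.147×334000 = 49098
  meltwater 0→T: 0.147×4180×T = 614.46 T
  seawater cools: 1.06×3990×(T − 49) = 4229.4(T − 49)
4843.9 T = 207241 − 49098 = 158143
T ≈ 32.65 °C — above 0 °C, consistent with complete melting.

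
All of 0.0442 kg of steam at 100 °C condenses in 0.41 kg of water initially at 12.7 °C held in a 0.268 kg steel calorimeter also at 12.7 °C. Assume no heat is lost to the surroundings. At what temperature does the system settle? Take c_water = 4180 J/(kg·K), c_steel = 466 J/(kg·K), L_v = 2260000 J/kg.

Energy conservation, ΣQ = 0:
condense steam: −0.0442·2260000 = −99892
  condensate cools 100→T: 0.0442·4180·(T − 100) = 184.76(T − 100)
  water warms: 0.41·4180·(T − 12.7) = 1713.8(T − 12.7)
  steel cup: 0.268·466·(T − 12.7) = 124.89(T − 12.7)
2023.4 T = 99892 + 18476 + 23351 = 141719
T ≈ 70.04 °C — below 100 °C, confirming all the steam condensed.

T_f ≈ 70.0 °C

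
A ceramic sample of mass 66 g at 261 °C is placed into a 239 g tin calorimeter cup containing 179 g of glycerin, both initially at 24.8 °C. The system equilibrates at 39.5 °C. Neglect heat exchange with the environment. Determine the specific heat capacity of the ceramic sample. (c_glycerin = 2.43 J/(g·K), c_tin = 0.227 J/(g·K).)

c ≈ 0.492 J/(g·K)

Taking heat into each body as positive, Σ m c ΔT = 0:
66×c×(39.5 − 261) + 179×2.43×(39.5 − 24.8) + 239×0.227×(39.5 − 24.8) = 0
-14619 c = -7191.6
c = -7191.6/-14619 ≈ 0.4919 J/(g·K)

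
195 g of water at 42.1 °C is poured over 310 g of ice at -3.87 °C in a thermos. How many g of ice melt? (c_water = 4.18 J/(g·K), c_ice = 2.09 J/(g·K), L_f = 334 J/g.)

Water can give up m c ΔT = 195×4.18×42.1 = 34316 J before reaching 0 °C.
Warming the ice to 0 °C takes 310×2.09×3.87 = 2507.4 J, leaving 31808 J for melting.
Melting all 310 g of ice would need 310×334 = 103540 J.
Since 31808 < 103540 J, not all the ice melts; equilibrium is at 0 °C.
m_melt = 31808 / L_f = 95.23 g.

m_melted ≈ 95.2 g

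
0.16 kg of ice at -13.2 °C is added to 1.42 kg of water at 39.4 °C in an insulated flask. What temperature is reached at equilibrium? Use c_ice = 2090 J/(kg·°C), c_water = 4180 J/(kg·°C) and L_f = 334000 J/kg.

T_f ≈ 26.7 °C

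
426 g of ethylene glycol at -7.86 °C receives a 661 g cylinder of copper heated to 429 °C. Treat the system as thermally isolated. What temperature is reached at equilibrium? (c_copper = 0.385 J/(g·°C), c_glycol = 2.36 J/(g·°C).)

Taking heat into each body as positive, Σ m c ΔT = 0:
661·0.385·(T − 429) + 426·2.36·(T − (-7.86)) = 0
254.49(T − 429) + 1005.4(T − (-7.86)) = 0
(254.49 + 1005.4) T = 254.49·429 + 1005.4·(-7.86)
T = 101272/1259.8 ≈ 80.38 °C

T_f ≈ 80.4 °C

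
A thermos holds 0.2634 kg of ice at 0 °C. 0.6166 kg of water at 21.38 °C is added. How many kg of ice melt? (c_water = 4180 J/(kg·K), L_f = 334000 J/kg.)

Heat available from the water dropping to 0 °C: 0.6166·4180·21.38 = 55105 J.
Fully melting the ice requires m_ice L_f = 0.2634·334000 = 87976 J.
55105 J < 87976 J, so only part of the ice melts and the system sits at 0 °C.
m_melted·334000 = 55105  ⇒  m_melted ≈ 0.165 kg.

m_melted ≈ 0.165 kg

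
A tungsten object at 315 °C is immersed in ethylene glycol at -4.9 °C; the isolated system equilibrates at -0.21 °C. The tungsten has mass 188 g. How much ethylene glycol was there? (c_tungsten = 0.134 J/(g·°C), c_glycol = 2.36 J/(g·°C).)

m ≈ 717 g

Setting the total heat transfer to zero:
188×0.134×(-0.21 − 315) + m×2.36×(-0.21 − (-4.9)) = 0
11.07 m = 7940.8
m = 7940.8/11.07 ≈ 717.4 g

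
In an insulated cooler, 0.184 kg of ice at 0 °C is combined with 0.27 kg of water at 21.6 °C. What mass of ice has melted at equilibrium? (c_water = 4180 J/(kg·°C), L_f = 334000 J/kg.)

m_melted ≈ 0.073 kg

Cooling the water to 0 °C releases 0.27·4180·21.6 = 24378 J.
Fully melting the ice requires m_ice L_f = 0.184·334000 = 61456 J.
24378 J < 61456 J, so only part of the ice melts and the system sits at 0 °C.
m_melt = 24378 / L_f = 0.07299 kg.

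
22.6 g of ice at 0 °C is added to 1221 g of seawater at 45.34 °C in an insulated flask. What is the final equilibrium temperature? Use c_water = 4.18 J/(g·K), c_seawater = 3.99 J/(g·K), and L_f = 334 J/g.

T_f ≈ 43.0 °C

Energy balance with sensible and latent terms:
fusion: m_ice L_f = 22.6·334 = 7548.4
  meltwater 0→T: 22.6·4.18·T = 94.47 T
  seawater: 4871.8(T − 45.34)
4966.3 T = 220887 − 7548.4 = 213339
T ≈ 42.96 °C. Since T > 0 °C, the all-ice-melts assumption holds.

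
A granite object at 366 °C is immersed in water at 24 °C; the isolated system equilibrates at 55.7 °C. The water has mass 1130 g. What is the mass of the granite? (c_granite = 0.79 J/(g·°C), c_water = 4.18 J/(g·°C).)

m ≈ 611 g

|Q_granite| = |Q_water|:
m·0.79·(366 − 55.7) = 1130·4.18·(55.7 − 24)
245.14 m = 149732  ⇒  m ≈ 610.8 g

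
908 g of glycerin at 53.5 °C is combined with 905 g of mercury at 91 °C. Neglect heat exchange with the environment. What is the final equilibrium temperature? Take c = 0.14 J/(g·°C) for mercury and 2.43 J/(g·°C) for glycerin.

T_f ≈ 55.5 °C

Conservation of energy gives ΣQ = 0:
905*0.14*(T − 91) + 908*2.43*(T − 53.5) = 0
126.7(T − 91) + 2206.4(T − 53.5) = 0
(126.7 + 2206.4) T = 126.7*91 + 2206.4*53.5
T = 129574/2333.1 ≈ 55.54 °C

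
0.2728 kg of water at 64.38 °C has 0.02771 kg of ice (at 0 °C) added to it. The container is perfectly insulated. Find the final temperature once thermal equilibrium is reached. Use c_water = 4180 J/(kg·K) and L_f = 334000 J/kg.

Sum of m c ΔT and latent-heat terms is zero:
fusion: m_ice L_f = 0.02771×334000 = 9255.1; warm the meltwater: 115.83 T; water: 1140.3(T − 64.38)
1256.1 T = 73413 − 9255.1 = 64158
T ≈ 51.08 °C — above 0 °C, consistent with complete melting.

T_f ≈ 51.1 °C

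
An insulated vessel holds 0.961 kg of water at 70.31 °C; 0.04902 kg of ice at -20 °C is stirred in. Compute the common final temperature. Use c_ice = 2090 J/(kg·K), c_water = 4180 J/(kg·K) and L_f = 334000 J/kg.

T_f ≈ 62.5 °C

Taking heat into each body as positive, Σ m c ΔT = 0:
ice -20→0 °C: 0.04902×2090×20 = 2049
  fusion: m_ice L_f = 0.04902×334000 = 16373
  warm the meltwater: 204.9 T
  water: 4017(T − 70.31)
4221.9 T = 282434 − 18422 = 264012
T ≈ 62.53 °C (positive, so assuming full melt was valid).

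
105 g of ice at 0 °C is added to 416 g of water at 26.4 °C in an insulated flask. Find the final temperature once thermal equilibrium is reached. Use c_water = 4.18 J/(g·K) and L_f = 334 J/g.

T_f ≈ 5.0 °C

Conservation of energy gives ΣQ = 0:
melt ice: 105×334 = 35070; warm the meltwater: 438.9 T; water: 1738.9(T − 26.4)
2177.8 T = 45906 − 35070 = 10836
T ≈ 4.98 °C — above 0 °C, consistent with complete melting.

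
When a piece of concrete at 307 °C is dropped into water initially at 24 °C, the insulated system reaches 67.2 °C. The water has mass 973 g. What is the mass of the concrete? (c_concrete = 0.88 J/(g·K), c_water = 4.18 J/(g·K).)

m ≈ 833 g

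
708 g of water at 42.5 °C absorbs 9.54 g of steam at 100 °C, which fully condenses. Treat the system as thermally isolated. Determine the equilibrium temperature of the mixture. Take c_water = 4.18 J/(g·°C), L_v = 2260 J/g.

Energy balance with sensible and latent terms:
condense steam: −9.54×2260 = −21560
  condensed water 100 °C→T: 39.88(T − 100)
  original water: 2959.4(T − 42.5)
2999.3 T = 21560 + 3987.7 + 125776 = 151324
T ≈ 50.45 °C, under the boiling point, so the assumption holds.

T_f ≈ 50.5 °C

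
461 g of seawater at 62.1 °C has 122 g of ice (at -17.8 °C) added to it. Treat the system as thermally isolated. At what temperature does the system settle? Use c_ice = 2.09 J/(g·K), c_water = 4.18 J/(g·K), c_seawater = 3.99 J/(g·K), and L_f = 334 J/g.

T_f ≈ 29.3 °C

Net heat exchanged in the isolated system is zero:
warm ice to 0 °C: 122·2.09·(0 − (-17.8)) = 4538.6; fusion: m_ice L_f = 122·334 = 40748; meltwater 0→T: 122·4.18·T = 509.96 T; seawater cools: 461·3.99·(T − 62.1) = 1839.4(T − 62.1)
2349.3 T = 114226 − 45287 = 68939
T ≈ 29.34 °C — above 0 °C, consistent with complete melting.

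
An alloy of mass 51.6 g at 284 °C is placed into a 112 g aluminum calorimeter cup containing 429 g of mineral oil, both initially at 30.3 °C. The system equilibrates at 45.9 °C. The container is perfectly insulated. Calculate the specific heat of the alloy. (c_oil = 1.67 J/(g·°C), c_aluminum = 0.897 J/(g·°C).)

Taking heat into each body as positive, Σ m c ΔT = 0:
51.6·c·(45.9 − 284) + 429·1.67·(45.9 − 30.3) + 112·0.897·(45.9 − 30.3) = 0
-12286 c = -12744
c = -12744/-12286 ≈ 1.037 J/(g·°C)

c ≈ 1.04 J/(g·°C)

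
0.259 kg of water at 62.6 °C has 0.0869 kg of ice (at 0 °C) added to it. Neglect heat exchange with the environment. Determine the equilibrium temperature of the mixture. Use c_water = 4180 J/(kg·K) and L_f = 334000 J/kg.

Taking heat into each body as positive, Σ m c ΔT = 0:
latent heat to melt: 0.0869·334000 = 29025
  meltwater 0→T: 0.0869·4180·T = 363.24 T
  water: 1082.6(T − 62.6)
1445.9 T = 67772 − 29025 = 38747
T ≈ 26.80 °C (positive, so assuming full melt was valid).

T_f ≈ 26.8 °C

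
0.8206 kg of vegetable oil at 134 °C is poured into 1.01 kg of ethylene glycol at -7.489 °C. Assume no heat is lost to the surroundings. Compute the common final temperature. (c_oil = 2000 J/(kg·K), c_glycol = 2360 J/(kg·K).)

T_f ≈ 50.2 °C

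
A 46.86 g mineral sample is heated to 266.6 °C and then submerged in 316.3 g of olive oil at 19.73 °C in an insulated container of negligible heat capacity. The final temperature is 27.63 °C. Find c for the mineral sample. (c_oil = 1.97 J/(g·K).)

Heat lost by the mineral sample = heat gained by the oil:
46.86·c·(266.6 − 27.63) = 316.3·1.97·(27.63 − 19.73)
11198 c = 4922.6  ⇒  c ≈ 0.4396 J/(g·K)

c ≈ 0.44 J/(g·K)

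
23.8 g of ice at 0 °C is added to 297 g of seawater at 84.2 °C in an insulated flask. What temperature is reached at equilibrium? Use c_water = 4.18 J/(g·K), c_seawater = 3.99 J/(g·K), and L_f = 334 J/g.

T_f ≈ 71.5 °C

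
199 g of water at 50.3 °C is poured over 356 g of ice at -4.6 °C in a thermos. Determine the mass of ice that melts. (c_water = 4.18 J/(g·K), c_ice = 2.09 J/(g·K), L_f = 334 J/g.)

Water can give up m c ΔT = 199·4.18·50.3 = 41841 J before reaching 0 °C.
Of that, 356·2.09·4.6 = 3422.6 J goes to bring the ice to 0 °C, leaving 38418 J.
Fully melting the ice requires m_ice L_f = 356·334 = 118904 J.
38418 J < 118904 J, so only part of the ice melts and the system sits at 0 °C.
m_melted·334 = 38418  ⇒  m_melted ≈ 115 g.

m_melted ≈ 115 g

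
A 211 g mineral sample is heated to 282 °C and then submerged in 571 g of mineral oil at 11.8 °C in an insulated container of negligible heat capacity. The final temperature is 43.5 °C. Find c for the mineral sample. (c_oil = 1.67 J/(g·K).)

Heat lost by the mineral sample = heat gained by the oil:
211·c·(282 − 43.5) = 571·1.67·(43.5 − 11.8)
50324 c = 30228  ⇒  c ≈ 0.6007 J/(g·K)

c ≈ 0.601 J/(g·K)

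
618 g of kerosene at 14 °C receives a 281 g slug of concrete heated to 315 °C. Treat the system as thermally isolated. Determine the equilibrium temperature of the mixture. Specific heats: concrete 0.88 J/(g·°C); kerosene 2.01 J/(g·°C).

T_f ≈ 64.0 °C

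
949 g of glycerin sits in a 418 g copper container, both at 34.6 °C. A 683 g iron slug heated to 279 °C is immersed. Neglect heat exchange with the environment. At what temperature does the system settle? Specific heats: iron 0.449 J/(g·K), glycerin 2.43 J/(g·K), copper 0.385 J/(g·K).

T_f ≈ 61.6 °C

Energy conservation, ΣQ = 0:
683×0.449×(T − 279) + 949×2.43×(T − 34.6) + 418×0.385×(T − 34.6) = 0
306.67(T − 279) + 2306.1(T − 34.6) + 160.93(T − 34.6) = 0
2773.7 T = 170918
T = 170918/2773.7 ≈ 61.62 °C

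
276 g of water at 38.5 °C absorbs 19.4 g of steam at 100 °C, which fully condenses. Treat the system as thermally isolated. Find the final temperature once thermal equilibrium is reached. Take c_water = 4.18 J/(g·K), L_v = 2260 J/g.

T_f ≈ 78.0 °C

Let T be the final temperature. ΣQ_i = 0:
latent heat released on condensation: 19.4×2260 = 43844; condensed water 100 °C→T: 81.09(T − 100); original water: 1153.7(T − 38.5)
1234.8 T = 43844 + 8109.2 + 44417 = 96370
T ≈ 78.05 °C — below 100 °C, confirming all the steam condensed.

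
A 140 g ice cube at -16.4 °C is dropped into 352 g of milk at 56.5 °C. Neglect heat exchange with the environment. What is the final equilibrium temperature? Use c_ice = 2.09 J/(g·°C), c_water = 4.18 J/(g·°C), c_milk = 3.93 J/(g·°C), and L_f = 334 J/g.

T_f ≈ 13.5 °C

Taking heat into each body as positive, Σ m c ΔT = 0:
warm ice to 0 °C: 140×2.09×(0 − (-16.4)) = 4798.6; fusion: m_ice L_f = 140×334 = 46760; meltwater 0→T: 140×4.18×T = 585.2 T; milk cools: 352×3.93×(T − 56.5) = 1383.4(T − 56.5)
1968.6 T = 78160 − 51559 = 26601
T ≈ 13.51 °C. Since T > 0 °C, the all-ice-melts assumption holds.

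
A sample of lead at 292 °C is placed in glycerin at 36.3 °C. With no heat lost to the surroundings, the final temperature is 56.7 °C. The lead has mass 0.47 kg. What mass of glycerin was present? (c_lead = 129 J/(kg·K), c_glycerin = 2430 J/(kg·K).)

m ≈ 0.288 kg

Heat lost by the lead = heat gained by the glycerin:
0.47·129·(292 − 56.7) = m·2430·(56.7 − 36.3)
49572 m = 14266  ⇒  m ≈ 0.2878 kg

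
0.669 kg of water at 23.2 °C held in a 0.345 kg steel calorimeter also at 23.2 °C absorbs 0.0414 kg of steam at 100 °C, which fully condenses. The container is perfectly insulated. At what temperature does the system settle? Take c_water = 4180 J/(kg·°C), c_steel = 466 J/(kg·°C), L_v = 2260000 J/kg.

Let T be the final temperature. ΣQ_i = 0:
condense steam: −0.0414·2260000 = −93564; condensate cools 100→T: 0.0414·4180·(T − 100) = 173.05(T − 100); original water: 2796.4(T − 23.2); cup: 160.77(T − 23.2)
3130.2 T = 93564 + 17305 + 68607 = 179476
T ≈ 57.34 °C, under the boiling point, so the assumption holds.

T_f ≈ 57.3 °C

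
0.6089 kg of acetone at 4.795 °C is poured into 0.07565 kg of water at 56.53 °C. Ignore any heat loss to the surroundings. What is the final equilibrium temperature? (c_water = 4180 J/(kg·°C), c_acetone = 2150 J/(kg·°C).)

T_f ≈ 14.9 °C

Net heat exchanged in the isolated system is zero:
0.07565×4180×(T − 56.53) + 0.6089×2150×(T − 4.795) = 0
316.22(T − 56.53) + 1309.1(T − 4.795) = 0
1625.4 T = 24153
T = 24153/1625.4 ≈ 14.86 °C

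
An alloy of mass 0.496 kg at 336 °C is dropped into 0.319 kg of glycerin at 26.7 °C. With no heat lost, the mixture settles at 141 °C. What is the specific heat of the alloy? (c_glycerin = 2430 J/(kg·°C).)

Setting the total heat transfer to zero:
0.496·c·(141 − 336) + 0.319·2430·(141 − 26.7) = 0
-96.72 c = -88602
c = -88602/-96.72 ≈ 916.1 J/(kg·°C)

c ≈ 916 J/(kg·°C)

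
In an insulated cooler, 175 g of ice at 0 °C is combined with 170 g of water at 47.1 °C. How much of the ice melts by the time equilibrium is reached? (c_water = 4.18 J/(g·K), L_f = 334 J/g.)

Water can give up m c ΔT = 170×4.18×47.1 = 33469 J before reaching 0 °C.
To melt every bit of ice: 175×334 = 58450 J.
33469 J < 58450 J, so only part of the ice melts and the system sits at 0 °C.
m_melt = 33469 / L_f = 100.2 g.

m_melted ≈ 100 g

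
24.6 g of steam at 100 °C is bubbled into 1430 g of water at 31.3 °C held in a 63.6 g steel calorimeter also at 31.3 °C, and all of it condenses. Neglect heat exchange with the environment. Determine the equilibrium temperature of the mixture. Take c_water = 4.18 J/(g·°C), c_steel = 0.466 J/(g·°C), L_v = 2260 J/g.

Energy conservation, ΣQ = 0:
latent heat released on condensation: 24.6×2260 = 55596
  condensate cools 100→T: 24.6×4.18×(T − 100) = 102.83(T − 100)
  original water: 5977.4(T − 31.3)
  cup: 29.64(T − 31.3)
6109.9 T = 55596 + 10283 + 188020 = 253899
T ≈ 41.56 °C, under the boiling point, so the assumption holds.

T_f ≈ 41.6 °C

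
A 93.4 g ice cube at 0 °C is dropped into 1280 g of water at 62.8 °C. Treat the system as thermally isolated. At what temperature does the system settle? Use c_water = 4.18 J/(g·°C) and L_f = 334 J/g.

T_f ≈ 53.1 °C

Conservation of energy gives ΣQ = 0:
melt ice: 93.4×334 = 31196; warm the meltwater: 390.41 T; water cools: 1280×4.18×(T − 62.8) = 5350.4(T − 62.8)
5740.8 T = 336005 − 31196 = 304810
T ≈ 53.10 °C (positive, so assuming full melt was valid).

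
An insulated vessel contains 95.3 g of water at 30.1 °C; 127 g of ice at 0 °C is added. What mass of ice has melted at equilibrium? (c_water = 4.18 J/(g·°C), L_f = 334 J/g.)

m_melted ≈ 35.9 g

Heat available from the water dropping to 0 °C: 95.3×4.18×30.1 = 11990 J.
Fully melting the ice requires m_ice L_f = 127×334 = 42418 J.
11990 J < 42418 J, so only part of the ice melts and the system sits at 0 °C.
Mass melted = 11990/334 ≈ 35.9 g.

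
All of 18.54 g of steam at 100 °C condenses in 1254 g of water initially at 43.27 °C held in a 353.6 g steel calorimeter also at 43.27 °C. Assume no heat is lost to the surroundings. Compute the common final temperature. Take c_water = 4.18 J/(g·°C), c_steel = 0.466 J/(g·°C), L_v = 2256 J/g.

Energy balance with sensible and latent terms:
steam→water at 100 °C releases m L_v = 18.54·2256 = 41826
  condensed water 100 °C→T: 77.5(T − 100)
  original water: 5241.7(T − 43.27)
  steel cup: 353.6·0.466·(T − 43.27) = 164.78(T − 43.27)
5484 T = 41826 + 7749.7 + 233939 = 283515
T ≈ 51.70 °C, under the boiling point, so the assumption holds.

T_f ≈ 51.7 °C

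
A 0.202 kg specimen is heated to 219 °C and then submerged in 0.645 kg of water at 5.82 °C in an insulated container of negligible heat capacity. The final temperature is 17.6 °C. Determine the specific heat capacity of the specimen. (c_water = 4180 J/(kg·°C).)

Heat lost by the specimen = heat gained by the water:
0.202×c×(219 − 17.6) = 0.645×4180×(17.6 − 5.82)
40.68 c = 31760  ⇒  c ≈ 780.7 J/(kg·°C)

c ≈ 781 J/(kg·°C)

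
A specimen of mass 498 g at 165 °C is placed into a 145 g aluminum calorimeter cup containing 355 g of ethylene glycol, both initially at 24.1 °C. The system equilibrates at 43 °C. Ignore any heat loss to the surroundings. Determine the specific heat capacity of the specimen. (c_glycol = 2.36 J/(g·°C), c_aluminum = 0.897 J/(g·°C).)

Energy conservation, ΣQ = 0:
498·c·(43 − 165) + 355·2.36·(43 − 24.1) + 145·0.897·(43 − 24.1) = 0
-60756 c = -18293
c = -18293/-60756 ≈ 0.3011 J/(g·°C)

c ≈ 0.301 J/(g·°C)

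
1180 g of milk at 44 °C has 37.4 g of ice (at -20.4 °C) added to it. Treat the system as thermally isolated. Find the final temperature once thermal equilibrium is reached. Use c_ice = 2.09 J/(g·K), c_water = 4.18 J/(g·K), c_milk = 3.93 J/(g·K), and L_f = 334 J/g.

Heat gained plus heat lost sum to zero:
warm ice to 0 °C: 37.4×2.09×(0 − (-20.4)) = 1594.6
  latent heat to melt: 37.4×334 = 12492
  meltwater 0→T: 37.4×4.18×T = 156.33 T
  milk cools: 1180×3.93×(T − 44) = 4637.4(T − 44)
4793.7 T = 204046 − 14086 = 189959
T ≈ 39.63 °C — above 0 °C, consistent with complete melting.

T_f ≈ 39.6 °C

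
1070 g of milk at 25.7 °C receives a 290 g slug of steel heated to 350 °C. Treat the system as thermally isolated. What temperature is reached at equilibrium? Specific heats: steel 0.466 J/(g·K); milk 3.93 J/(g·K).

T_f ≈ 35.8 °C

|Q_steel| = |Q_milk|:
290·0.466·(350 − T) = 1070·3.93·(T − 25.7)
135.14(350 − T) = 4205.1(T − 25.7)
4340.2 T = 155370  ⇒  T ≈ 35.80 °C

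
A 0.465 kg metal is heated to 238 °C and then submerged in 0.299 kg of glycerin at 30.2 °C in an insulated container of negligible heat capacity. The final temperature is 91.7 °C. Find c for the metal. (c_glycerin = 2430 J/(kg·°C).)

c ≈ 657 J/(kg·°C)

m_s c (T_s − T_f) = m_glycerin c_glycerin (T_f − T_0):
0.465×c×(238 − 91.7) = 0.299×2430×(91.7 − 30.2)
68.03 c = 44684  ⇒  c ≈ 656.8 J/(kg·°C)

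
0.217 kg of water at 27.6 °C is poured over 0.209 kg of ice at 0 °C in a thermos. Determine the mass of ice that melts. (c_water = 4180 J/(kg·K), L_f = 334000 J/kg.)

Heat available from the water dropping to 0 °C: 0.217·4180·27.6 = 25035 J.
To melt every bit of ice: 0.209·334000 = 69806 J.
25035 J < 69806 J, so only part of the ice melts and the system sits at 0 °C.
m_melted·334000 = 25035  ⇒  m_melted ≈ 0.07495 kg.

m_melted ≈ 0.075 kg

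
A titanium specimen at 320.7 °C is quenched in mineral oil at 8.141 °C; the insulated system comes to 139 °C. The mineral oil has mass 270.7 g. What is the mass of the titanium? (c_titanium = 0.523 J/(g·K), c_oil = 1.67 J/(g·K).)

m ≈ 623 g

Net heat exchanged in the isolated system is zero:
m×0.523×(139 − 320.7) + 270.7×1.67×(139 − 8.141) = 0
-95.03 m = -59157
m = -59157/-95.03 ≈ 622.5 g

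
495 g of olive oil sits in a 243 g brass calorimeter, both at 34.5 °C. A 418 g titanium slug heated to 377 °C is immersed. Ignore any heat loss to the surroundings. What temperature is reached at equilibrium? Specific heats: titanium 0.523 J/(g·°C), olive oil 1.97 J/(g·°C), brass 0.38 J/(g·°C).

T_f ≈ 92.7 °C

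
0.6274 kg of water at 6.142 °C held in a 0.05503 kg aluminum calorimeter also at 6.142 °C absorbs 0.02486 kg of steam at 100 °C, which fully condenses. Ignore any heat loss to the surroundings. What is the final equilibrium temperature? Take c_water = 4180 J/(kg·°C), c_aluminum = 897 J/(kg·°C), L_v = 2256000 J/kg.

Heat gained plus heat lost sum to zero:
condense steam: −0.02486×2256000 = −56084; condensed water 100 °C→T: 103.91(T − 100); water warms: 0.6274×4180×(T − 6.142) = 2622.5(T − 6.142); cup: 49.36(T − 6.142)
2775.8 T = 56084 + 10391 + 16411 = 82886
T ≈ 29.86 °C, under the boiling point, so the assumption holds.

T_f ≈ 29.9 °C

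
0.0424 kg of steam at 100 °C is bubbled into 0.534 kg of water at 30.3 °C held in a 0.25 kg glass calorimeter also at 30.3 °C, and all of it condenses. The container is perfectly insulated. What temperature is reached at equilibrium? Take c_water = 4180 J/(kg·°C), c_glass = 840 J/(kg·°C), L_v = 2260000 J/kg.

Let T be the final temperature. ΣQ_i = 0:
condense steam: −0.0424·2260000 = −95824
  condensed water 100 °C→T: 177.23(T − 100)
  original water: 2232.1(T − 30.3)
  cup: 210(T − 30.3)
2619.4 T = 95824 + 17723 + 73996 = 187543
T ≈ 71.60 °C (< 100 °C, so full condensation is consistent).

T_f ≈ 71.6 °C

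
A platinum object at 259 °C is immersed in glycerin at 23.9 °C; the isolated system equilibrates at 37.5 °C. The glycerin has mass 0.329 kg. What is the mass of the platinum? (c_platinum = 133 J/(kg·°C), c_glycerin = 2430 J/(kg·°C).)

Conservation of energy gives ΣQ = 0:
m×133×(37.5 − 259) + 0.329×2430×(37.5 − 23.9) = 0
-29460 m = -10873
m = -10873/-29460 ≈ 0.3691 kg

m ≈ 0.369 kg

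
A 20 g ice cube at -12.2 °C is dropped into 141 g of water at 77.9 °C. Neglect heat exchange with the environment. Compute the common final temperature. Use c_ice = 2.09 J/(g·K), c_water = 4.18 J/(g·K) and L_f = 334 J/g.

T_f ≈ 57.5 °C

Let T be the final temperature. ΣQ_i = 0:
ice -12.2→0 °C: 20·2.09·12.2 = 509.96; fusion: m_ice L_f = 20·334 = 6680; meltwater 0→T: 20·4.18·T = 83.6 T; water: 589.38(T − 77.9)
672.98 T = 45913 − 7190 = 38723
T ≈ 57.54 °C (positive, so assuming full melt was valid).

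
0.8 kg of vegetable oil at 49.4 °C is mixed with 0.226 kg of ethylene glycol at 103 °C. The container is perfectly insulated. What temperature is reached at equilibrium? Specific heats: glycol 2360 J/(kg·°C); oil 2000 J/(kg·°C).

Taking heat into each body as positive, Σ m c ΔT = 0:
0.226·2360·(T − 103) + 0.8·2000·(T − 49.4) = 0
533.36(T − 103) + 1600(T − 49.4) = 0
2133.4 T = 133976
T = 133976/2133.4 ≈ 62.80 °C

T_f ≈ 62.8 °C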